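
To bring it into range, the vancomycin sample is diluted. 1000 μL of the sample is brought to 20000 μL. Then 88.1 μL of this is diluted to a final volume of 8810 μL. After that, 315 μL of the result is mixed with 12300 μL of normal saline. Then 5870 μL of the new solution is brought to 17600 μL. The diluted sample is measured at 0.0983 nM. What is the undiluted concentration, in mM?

Overall dilution factor = 20 × 100 × 40.05 × 2.998 = 2.40 × 10⁵.
Original = 0.0983 nM × 2.40 × 10⁵ = 2.36 × 10⁴ nM = 0.0236 mM.

0.0236 mM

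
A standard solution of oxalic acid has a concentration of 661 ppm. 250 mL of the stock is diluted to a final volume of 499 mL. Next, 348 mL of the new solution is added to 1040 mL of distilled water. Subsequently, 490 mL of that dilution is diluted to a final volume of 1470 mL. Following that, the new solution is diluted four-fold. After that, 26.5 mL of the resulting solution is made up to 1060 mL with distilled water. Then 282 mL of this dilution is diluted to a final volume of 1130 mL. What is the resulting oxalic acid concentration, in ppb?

Overall dilution factor = 1.996 × 3.989 × 3 × 4 × 40 × 4.007 = 1.53 × 10⁴.
661 ppm / 1.53 × 10⁴ = 0.0432 ppm = 43.2 ppb.

43.2 ppb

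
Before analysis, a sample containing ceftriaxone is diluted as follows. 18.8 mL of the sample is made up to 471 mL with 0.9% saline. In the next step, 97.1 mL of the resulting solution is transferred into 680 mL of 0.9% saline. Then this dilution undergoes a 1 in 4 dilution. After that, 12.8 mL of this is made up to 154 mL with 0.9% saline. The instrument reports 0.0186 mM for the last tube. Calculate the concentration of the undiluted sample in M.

Overall dilution factor = 25.05 × 8.003 × 4 × 12.03 = 9649.
Original = 0.0186 mM × 9649 = 179 mM = 0.179 M.

0.179 M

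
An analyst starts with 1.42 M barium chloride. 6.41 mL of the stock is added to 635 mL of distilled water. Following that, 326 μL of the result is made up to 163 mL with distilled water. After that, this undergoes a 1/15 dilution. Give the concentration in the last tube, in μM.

1.89 μM

Overall dilution factor = 100.1 × 500 × 15 = 7.50 × 10⁵.
1.42 M / 7.50 × 10⁵ = 1.89 × 10⁻⁶ M = 1.89 μM.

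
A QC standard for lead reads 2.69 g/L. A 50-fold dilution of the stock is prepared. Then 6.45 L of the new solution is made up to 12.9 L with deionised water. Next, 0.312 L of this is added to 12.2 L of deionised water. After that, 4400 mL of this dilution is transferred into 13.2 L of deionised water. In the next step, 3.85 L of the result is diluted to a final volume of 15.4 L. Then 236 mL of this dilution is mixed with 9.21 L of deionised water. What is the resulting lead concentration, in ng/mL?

Overall dilution factor = 50 × 2 × 40.10 × 4 × 4 × 40.03 = 2.57 × 10⁶.
2.69 g/L / 2.57 × 10⁶ = 1.05 × 10⁻⁶ g/L = 1.05 ng/mL.

1.05 ng/mL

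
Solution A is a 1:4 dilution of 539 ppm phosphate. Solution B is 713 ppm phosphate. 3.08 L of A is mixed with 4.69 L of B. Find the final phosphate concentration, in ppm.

C_A = 539 ppm / 4 = 135 ppm.
C_mix = (C_A·V_A + C_B·V_B)/(V_A + V_B) = (135×3.08 + 713×4.69) / 7.770 = 484 ppm.

484 ppm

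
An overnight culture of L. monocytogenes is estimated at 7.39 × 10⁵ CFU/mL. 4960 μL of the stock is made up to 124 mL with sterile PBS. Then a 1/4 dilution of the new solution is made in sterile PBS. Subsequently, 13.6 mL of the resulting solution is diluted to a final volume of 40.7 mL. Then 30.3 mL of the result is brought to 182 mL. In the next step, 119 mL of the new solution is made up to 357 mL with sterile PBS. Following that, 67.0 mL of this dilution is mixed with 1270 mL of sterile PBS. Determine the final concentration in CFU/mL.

6.87 CFU/mL

Overall dilution factor = 25 × 4 × 2.993 × 6.007 × 3 × 19.96 = 1.08 × 10⁵.
7.39 × 10⁵ CFU/mL / 1.08 × 10⁵ = 6.87 CFU/mL.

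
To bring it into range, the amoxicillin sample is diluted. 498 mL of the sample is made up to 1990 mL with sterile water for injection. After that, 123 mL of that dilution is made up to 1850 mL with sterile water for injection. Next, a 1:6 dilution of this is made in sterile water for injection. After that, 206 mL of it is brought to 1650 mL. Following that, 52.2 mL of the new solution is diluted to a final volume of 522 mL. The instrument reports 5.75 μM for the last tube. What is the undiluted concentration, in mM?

Overall dilution factor = 3.996 × 15.04 × 6 × 8.010 × 10 = 2.89 × 10⁴.
Original = 5.75 μM × 2.89 × 10⁴ = 1.66 × 10⁵ μM = 166 mM.

166 mM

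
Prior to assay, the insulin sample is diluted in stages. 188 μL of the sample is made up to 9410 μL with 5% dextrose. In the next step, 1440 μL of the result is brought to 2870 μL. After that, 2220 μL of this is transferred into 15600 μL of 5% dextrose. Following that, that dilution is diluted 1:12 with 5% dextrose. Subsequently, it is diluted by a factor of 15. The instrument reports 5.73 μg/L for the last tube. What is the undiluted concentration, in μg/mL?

Overall dilution factor = 50.05 × 1.993 × 8.027 × 12 × 15 = 1.44 × 10⁵.
Original = 5.73 μg/L × 1.44 × 10⁵ = 8.26 × 10⁵ μg/L = 826 μg/mL.

826 μg/mL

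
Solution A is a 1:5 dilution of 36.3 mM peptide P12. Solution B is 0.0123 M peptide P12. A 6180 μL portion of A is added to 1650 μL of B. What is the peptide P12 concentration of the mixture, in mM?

8.32 mM

C_A = 36.3 mM / 5 = 7.26 mM.
C_B = 0.0123 M = 12.3 mM.
C_mix = (C_A·V_A + C_B·V_B)/(V_A + V_B) = (7.26×6180 + 12.3×1650) / 7830 = 8.32 mM.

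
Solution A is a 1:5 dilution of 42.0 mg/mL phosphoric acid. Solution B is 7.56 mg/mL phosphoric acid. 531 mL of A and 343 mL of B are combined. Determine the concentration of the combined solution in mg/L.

8070 mg/L

C_A = 42.0 mg/mL / 5 = 8.40 mg/mL.
C_mix = (C_A·V_A + C_B·V_B)/(V_A + V_B) = (8.40×531 + 7.56×343) / 874.0 = 8.07 mg/mL = 8070 mg/L.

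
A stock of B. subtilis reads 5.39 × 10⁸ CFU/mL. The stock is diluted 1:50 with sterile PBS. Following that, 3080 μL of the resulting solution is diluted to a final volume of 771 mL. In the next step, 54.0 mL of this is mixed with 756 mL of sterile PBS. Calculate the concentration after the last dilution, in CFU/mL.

2870 CFU/mL

Overall dilution factor = 50 × 250.3 × 15 = 1.88 × 10⁵.
5.39 × 10⁸ CFU/mL / 1.88 × 10⁵ = 2870 CFU/mL.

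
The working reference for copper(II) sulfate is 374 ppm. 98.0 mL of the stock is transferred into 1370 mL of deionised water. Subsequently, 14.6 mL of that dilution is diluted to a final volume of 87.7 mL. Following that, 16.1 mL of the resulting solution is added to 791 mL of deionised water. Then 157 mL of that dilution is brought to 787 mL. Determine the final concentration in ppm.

0.0165 ppm

Overall dilution factor = 14.98 × 6.007 × 50.13 × 5.013 = 2.26 × 10⁴.
374 ppm / 2.26 × 10⁴ = 0.0165 ppm.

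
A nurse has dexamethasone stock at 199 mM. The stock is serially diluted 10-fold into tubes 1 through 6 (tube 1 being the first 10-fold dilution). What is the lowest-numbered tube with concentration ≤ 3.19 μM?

Tube n has concentration 199 mM / 10ⁿ.
Need 10ⁿ ≥ 199 mM / 3.19 μM = 6.24 × 10⁴, so n ≥ 4.80.
First such tube: n = 5.

tube 5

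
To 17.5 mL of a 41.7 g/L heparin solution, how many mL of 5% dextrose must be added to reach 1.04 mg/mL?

1.04 mg/mL = 1.04 g/L.
V₂ = C₁V₁/C₂ = 41.7 × 17.5 / 1.04 = 702 mL.
Diluent to add = V₂ − V₁ = 702 − 17.5 = 684 mL.

684 mL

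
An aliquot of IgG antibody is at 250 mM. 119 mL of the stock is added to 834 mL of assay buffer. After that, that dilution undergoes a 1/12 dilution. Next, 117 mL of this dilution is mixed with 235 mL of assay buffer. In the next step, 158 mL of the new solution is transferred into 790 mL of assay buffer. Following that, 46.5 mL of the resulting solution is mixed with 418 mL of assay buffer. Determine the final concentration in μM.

14.4 μM

Overall dilution factor = 8.008 × 12 × 3.009 × 6 × 9.989 = 1.73 × 10⁴.
250 mM / 1.73 × 10⁴ = 0.0144 mM = 14.4 μM.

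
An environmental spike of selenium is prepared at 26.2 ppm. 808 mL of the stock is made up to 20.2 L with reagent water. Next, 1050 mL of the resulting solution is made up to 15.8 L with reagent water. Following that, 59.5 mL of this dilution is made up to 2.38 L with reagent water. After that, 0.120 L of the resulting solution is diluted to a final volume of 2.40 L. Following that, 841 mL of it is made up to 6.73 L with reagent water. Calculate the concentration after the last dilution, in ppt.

10.9 ppt

Overall dilution factor = 25 × 15.05 × 40 × 20 × 8.002 = 2.41 × 10⁶.
26.2 ppm / 2.41 × 10⁶ = 1.09 × 10⁻⁵ ppm = 10.9 ppt.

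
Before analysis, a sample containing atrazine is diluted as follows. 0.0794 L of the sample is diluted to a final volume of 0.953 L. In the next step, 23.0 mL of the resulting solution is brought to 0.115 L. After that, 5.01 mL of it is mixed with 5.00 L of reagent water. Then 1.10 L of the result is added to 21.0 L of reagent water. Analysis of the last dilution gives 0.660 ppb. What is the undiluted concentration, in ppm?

Overall dilution factor = 12.00 × 5 × 999.0 × 20.09 = 1.20 × 10⁶.
Original = 0.660 ppb × 1.20 × 10⁶ = 7.95 × 10⁵ ppb = 795 ppm.

795 ppm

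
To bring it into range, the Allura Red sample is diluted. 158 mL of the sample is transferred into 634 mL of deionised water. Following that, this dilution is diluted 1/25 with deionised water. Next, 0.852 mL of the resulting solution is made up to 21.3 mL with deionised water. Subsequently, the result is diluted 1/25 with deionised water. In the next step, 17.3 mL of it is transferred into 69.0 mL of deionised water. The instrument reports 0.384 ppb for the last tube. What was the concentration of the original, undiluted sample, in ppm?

Overall dilution factor = 5.013 × 25 × 25 × 25 × 4.988 = 3.91 × 10⁵.
Original = 0.384 ppb × 3.91 × 10⁵ = 1.50 × 10⁵ ppb = 150 ppm.

150 ppm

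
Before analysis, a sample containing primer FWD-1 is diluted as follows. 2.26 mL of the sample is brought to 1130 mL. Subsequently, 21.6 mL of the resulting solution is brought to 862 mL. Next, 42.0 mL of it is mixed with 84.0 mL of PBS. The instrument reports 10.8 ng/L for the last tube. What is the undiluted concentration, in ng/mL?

Overall dilution factor = 500 × 39.91 × 3 = 5.99 × 10⁴.
Original = 10.8 ng/L × 5.99 × 10⁴ = 6.46 × 10⁵ ng/L = 647 ng/mL.

647 ng/mL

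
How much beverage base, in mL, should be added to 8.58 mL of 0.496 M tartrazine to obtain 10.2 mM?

409 mL

10.2 mM = 0.0102 M.
V₂ = C₁V₁/C₂ = 0.496 × 8.58 / 0.0102 = 417 mL.
Diluent to add = V₂ − V₁ = 417 − 8.58 = 409 mL.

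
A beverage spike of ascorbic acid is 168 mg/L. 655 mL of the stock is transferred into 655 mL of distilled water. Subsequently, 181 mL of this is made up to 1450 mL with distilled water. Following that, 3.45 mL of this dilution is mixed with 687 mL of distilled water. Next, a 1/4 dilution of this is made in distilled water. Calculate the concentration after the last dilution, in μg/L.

Overall dilution factor = 2 × 8.011 × 200.1 × 4 = 1.28 × 10⁴.
168 mg/L / 1.28 × 10⁴ = 0.0131 mg/L = 13.1 μg/L.

13.1 μg/L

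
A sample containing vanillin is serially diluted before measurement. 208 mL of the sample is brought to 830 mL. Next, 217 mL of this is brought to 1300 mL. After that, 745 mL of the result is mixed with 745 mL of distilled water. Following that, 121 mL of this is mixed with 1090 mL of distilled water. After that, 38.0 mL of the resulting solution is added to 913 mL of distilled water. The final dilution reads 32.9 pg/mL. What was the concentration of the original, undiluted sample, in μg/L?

394 μg/L

Overall dilution factor = 3.990 × 5.991 × 2 × 10.01 × 25.03 = 1.20 × 10⁴.
Original = 32.9 pg/mL × 1.20 × 10⁴ = 3.94 × 10⁵ pg/mL = 394 μg/L.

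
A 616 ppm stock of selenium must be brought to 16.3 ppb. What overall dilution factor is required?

3.78 × 10⁴

Factor = C₀/C_target = 616 ppm / 16.3 ppb = 3.78 × 10⁴.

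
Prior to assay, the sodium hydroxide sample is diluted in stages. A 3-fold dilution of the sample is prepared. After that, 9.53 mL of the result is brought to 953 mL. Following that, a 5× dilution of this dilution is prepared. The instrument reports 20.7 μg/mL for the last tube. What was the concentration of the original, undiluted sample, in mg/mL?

Overall dilution factor = 3 × 100 × 5 = 1500.
Original = 20.7 μg/mL × 1500 = 3.10 × 10⁴ μg/mL = 31.1 mg/mL.

31.1 mg/mL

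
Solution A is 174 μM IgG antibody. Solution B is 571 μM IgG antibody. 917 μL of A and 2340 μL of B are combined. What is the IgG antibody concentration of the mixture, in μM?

459 μM

C_mix = (C_A·V_A + C_B·V_B)/(V_A + V_B) = (174×917 + 571×2340) / 3257 = 459 μM.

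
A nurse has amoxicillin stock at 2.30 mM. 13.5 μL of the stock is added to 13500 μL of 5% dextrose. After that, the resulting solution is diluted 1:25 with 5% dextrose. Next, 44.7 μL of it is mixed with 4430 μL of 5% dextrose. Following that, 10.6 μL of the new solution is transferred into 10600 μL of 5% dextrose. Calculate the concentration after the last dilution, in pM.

0.917 pM

Overall dilution factor = 1001 × 25 × 100.1 × 1001 = 2.51 × 10⁹.
2.30 mM / 2.51 × 10⁹ = 9.17 × 10⁻¹⁰ mM = 0.917 pM.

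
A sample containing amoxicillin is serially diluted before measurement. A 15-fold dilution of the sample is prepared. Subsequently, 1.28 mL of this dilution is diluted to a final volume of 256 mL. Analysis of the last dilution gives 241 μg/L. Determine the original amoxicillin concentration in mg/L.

723 mg/L

Overall dilution factor = 15 × 200 = 3000.
Original = 241 μg/L × 3000 = 7.23 × 10⁵ μg/L = 723 mg/L.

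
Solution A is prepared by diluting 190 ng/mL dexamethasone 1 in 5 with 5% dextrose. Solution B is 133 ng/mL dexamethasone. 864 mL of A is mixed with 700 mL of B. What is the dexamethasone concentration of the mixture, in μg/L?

80.5 μg/L

C_A = 190 ng/mL / 5 = 38.0 ng/mL.
C_mix = (C_A·V_A + C_B·V_B)/(V_A + V_B) = (38.0×864 + 133×700) / 1564 = 80.5 ng/mL = 80.5 μg/L.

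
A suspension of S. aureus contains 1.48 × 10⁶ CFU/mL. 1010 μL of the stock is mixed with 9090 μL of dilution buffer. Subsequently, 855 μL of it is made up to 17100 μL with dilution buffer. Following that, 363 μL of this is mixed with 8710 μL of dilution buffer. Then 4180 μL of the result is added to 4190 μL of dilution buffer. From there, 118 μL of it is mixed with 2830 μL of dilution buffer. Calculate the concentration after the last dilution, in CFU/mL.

Overall dilution factor = 10 × 20 × 24.99 × 2.002 × 24.98 = 2.50 × 10⁵.
1.48 × 10⁶ CFU/mL / 2.50 × 10⁵ = 5.92 CFU/mL.

5.92 CFU/mL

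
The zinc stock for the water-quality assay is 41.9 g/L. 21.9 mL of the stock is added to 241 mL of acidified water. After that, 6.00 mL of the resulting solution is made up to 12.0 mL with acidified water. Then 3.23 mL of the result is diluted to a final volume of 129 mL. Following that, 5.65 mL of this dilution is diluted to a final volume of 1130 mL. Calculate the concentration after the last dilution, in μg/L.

Overall dilution factor = 12.00 × 2 × 39.94 × 200 = 1.92 × 10⁵.
41.9 g/L / 1.92 × 10⁵ = 2.18 × 10⁻⁴ g/L = 218 μg/L.

218 μg/L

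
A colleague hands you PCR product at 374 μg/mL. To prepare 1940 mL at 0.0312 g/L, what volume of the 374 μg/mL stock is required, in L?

0.162 L

0.0312 g/L = 31.2 μg/mL.
V₁ = C₂V₂/C₁ = 31.2 × 1940 / 374 = 162 mL = 0.162 L.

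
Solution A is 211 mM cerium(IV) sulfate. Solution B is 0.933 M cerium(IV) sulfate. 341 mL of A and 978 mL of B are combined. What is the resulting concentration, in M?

C_B = 0.933 M = 933 mM.
C_mix = (C_A·V_A + C_B·V_B)/(V_A + V_B) = (211×341 + 933×978) / 1319 = 746 mM = 0.746 M.

0.746 M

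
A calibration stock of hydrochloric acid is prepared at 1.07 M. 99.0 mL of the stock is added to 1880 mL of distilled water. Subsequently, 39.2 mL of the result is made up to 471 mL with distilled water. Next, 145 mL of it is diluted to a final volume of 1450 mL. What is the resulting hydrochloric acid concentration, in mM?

Overall dilution factor = 19.99 × 12.02 × 10 = 2402.
1.07 M / 2402 = 4.45 × 10⁻⁴ M = 0.445 mM.

0.445 mM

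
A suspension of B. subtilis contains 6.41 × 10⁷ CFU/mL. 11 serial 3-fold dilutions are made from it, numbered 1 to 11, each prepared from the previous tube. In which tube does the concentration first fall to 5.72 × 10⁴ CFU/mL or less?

tube 7

Tube n has concentration 6.41 × 10⁷ CFU/mL / 3ⁿ.
Need 3ⁿ ≥ 6.41 × 10⁷ CFU/mL / 5.72 × 10⁴ CFU/mL = 1121, so n ≥ 6.39.
First such tube: n = 7.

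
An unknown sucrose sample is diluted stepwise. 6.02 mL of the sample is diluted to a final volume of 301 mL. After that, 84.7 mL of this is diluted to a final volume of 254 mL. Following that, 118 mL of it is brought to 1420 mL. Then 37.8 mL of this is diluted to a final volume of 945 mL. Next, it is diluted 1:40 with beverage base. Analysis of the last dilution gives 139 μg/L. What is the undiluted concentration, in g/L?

251 g/L

Overall dilution factor = 50 × 2.999 × 12.03 × 25 × 40 = 1.80 × 10⁶.
Original = 139 μg/L × 1.80 × 10⁶ = 2.51 × 10⁸ μg/L = 251 g/L.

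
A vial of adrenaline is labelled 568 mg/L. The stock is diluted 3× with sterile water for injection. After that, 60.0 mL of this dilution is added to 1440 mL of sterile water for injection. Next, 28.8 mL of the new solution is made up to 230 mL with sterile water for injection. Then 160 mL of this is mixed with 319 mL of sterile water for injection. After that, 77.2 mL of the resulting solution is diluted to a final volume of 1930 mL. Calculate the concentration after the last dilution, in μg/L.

Overall dilution factor = 3 × 25 × 7.986 × 2.994 × 25 = 4.48 × 10⁴.
568 mg/L / 4.48 × 10⁴ = 0.0127 mg/L = 12.7 μg/L.

12.7 μg/L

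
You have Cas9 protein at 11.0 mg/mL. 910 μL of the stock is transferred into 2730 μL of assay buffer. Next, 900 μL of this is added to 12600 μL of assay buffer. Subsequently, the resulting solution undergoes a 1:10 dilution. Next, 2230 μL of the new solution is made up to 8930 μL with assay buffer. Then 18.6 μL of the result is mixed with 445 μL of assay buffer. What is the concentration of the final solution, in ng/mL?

184 ng/mL

Overall dilution factor = 4 × 15 × 10 × 4.004 × 24.92 = 5.99 × 10⁴.
11.0 mg/mL / 5.99 × 10⁴ = 1.84 × 10⁻⁴ mg/mL = 184 ng/mL.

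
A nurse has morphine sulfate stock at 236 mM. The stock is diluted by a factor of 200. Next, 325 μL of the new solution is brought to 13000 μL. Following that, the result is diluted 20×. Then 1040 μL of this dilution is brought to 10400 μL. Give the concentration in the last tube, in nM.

Overall dilution factor = 200 × 40 × 20 × 10 = 1.60 × 10⁶.
236 mM / 1.60 × 10⁶ = 1.48 × 10⁻⁴ mM = 148 nM.

148 nM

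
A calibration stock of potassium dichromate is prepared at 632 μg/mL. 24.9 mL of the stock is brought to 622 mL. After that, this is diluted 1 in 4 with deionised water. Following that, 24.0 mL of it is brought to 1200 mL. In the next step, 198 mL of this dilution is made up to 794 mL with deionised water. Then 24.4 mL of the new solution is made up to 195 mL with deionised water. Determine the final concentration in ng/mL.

Overall dilution factor = 24.98 × 4 × 50 × 4.010 × 7.992 = 1.60 × 10⁵.
632 μg/mL / 1.60 × 10⁵ = 3.95 × 10⁻³ μg/mL = 3.95 ng/mL.

3.95 ng/mL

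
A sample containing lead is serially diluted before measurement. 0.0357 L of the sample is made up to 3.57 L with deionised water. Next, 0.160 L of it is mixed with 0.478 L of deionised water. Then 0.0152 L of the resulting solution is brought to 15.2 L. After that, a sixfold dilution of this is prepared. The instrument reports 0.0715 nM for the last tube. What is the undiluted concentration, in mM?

0.171 mM

Overall dilution factor = 100 × 3.987 × 1000 × 6 = 2.39 × 10⁶.
Original = 0.0715 nM × 2.39 × 10⁶ = 1.71 × 10⁵ nM = 0.171 mM.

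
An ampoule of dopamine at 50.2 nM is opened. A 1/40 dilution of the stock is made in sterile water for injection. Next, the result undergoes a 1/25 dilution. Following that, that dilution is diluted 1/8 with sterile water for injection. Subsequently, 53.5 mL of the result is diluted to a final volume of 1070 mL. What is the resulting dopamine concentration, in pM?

0.314 pM

Overall dilution factor = 40 × 25 × 8 × 20 = 1.60 × 10⁵.
50.2 nM / 1.60 × 10⁵ = 3.14 × 10⁻⁴ nM = 0.314 pM.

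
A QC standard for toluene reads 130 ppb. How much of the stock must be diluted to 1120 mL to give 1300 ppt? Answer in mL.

1300 ppt = 1.30 ppb.
V₁ = C₂V₂/C₁ = 1.30 × 1120 / 130 = 11.2 mL.

11.2 mL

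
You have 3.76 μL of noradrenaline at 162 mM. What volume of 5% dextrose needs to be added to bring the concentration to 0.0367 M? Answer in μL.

0.0367 M = 36.7 mM.
V₂ = C₁V₁/C₂ = 162 × 3.76 / 36.7 = 16.6 μL.
Diluent to add = V₂ − V₁ = 16.6 − 3.76 = 12.8 μL.

12.8 μL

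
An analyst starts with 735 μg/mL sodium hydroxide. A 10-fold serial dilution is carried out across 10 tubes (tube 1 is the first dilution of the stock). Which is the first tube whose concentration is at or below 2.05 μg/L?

tube 6

Tube n has concentration 735 μg/mL / 10ⁿ.
Need 10ⁿ ≥ 735 μg/mL / 2.05 μg/L = 3.59 × 10⁵, so n ≥ 5.55.
First such tube: n = 6.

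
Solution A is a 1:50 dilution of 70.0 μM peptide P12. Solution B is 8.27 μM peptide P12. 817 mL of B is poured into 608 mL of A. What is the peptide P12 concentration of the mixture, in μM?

5.34 μM

C_A = 70.0 μM / 50 = 1.40 μM.
C_mix = (C_A·V_A + C_B·V_B)/(V_A + V_B) = (1.40×608 + 8.27×817) / 1425 = 5.34 μM.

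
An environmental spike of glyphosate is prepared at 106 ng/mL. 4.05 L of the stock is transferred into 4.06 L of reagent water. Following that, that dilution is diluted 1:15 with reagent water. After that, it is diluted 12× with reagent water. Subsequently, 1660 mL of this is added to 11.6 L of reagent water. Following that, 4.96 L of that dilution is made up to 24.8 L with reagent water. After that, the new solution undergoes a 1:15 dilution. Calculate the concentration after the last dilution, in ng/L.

0.491 ng/L

Overall dilution factor = 2.002 × 15 × 12 × 7.988 × 5 × 15 = 2.16 × 10⁵.
106 ng/mL / 2.16 × 10⁵ = 4.91 × 10⁻⁴ ng/mL = 0.491 ng/L.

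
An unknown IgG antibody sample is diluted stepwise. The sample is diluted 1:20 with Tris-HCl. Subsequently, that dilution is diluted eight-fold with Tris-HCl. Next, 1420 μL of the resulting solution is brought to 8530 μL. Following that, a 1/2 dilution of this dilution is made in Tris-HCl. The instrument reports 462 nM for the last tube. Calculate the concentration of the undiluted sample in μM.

Overall dilution factor = 20 × 8 × 6.007 × 2 = 1922.
Original = 462 nM × 1922 = 8.88 × 10⁵ nM = 888 μM.

888 μM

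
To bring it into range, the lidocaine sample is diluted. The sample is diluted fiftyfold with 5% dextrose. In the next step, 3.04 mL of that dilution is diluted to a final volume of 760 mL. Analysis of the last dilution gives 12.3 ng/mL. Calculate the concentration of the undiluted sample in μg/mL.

154 μg/mL

Overall dilution factor = 50 × 250 = 1.25 × 10⁴.
Original = 12.3 ng/mL × 1.25 × 10⁴ = 1.54 × 10⁵ ng/mL = 154 μg/mL.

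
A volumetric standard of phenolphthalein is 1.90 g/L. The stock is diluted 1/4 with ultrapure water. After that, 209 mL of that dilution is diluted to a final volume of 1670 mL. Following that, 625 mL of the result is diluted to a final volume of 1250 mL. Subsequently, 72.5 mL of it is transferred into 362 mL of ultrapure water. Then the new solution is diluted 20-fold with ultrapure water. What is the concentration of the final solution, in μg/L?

Overall dilution factor = 4 × 7.990 × 2 × 5.993 × 20 = 7662.
1.90 g/L / 7662 = 2.48 × 10⁻⁴ g/L = 248 μg/L.

248 μg/L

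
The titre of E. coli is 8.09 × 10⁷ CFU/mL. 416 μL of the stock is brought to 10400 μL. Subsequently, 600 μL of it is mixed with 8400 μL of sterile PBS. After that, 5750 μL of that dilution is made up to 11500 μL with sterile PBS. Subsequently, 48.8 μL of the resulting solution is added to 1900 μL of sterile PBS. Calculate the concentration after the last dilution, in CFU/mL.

2700 CFU/mL

Overall dilution factor = 25 × 15 × 2 × 39.93 = 3.00 × 10⁴.
8.09 × 10⁷ CFU/mL / 3.00 × 10⁴ = 2700 CFU/mL.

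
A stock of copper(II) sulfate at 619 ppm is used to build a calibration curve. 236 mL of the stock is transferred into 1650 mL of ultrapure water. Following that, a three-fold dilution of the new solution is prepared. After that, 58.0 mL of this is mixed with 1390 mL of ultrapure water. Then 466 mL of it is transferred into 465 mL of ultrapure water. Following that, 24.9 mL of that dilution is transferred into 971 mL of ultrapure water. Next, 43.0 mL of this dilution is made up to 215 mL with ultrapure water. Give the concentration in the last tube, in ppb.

2.59 ppb

Overall dilution factor = 7.992 × 3 × 24.97 × 1.998 × 40.00 × 5 = 2.39 × 10⁵.
619 ppm / 2.39 × 10⁵ = 2.59 × 10⁻³ ppm = 2.59 ppb.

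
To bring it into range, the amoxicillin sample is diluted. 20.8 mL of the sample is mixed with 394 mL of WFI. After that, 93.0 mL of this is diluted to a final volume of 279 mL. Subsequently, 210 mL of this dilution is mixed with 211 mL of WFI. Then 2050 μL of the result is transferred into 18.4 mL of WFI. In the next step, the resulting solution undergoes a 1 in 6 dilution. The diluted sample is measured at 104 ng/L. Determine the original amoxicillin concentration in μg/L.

747 μg/L

Overall dilution factor = 19.94 × 3 × 2.005 × 9.976 × 6 = 7179.
Original = 104 ng/L × 7179 = 7.47 × 10⁵ ng/L = 747 μg/L.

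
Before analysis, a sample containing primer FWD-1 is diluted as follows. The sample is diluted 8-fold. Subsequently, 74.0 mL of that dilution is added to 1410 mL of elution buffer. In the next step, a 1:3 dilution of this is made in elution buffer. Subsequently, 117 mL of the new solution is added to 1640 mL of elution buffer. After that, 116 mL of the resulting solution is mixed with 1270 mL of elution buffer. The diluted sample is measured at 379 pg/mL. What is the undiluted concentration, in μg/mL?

Overall dilution factor = 8 × 20.05 × 3 × 15.02 × 11.95 = 8.64 × 10⁴.
Original = 379 pg/mL × 8.64 × 10⁴ = 3.27 × 10⁷ pg/mL = 32.7 μg/mL.

32.7 μg/mL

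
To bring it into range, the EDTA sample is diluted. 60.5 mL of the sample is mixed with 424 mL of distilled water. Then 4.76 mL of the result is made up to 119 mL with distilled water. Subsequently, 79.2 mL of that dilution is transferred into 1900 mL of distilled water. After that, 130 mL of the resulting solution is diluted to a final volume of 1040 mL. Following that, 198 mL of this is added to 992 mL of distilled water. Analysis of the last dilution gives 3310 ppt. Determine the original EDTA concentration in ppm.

Overall dilution factor = 8.008 × 25 × 24.99 × 8 × 6.010 = 2.41 × 10⁵.
Original = 3310 ppt × 2.41 × 10⁵ = 7.96 × 10⁸ ppt = 796 ppm.

796 ppm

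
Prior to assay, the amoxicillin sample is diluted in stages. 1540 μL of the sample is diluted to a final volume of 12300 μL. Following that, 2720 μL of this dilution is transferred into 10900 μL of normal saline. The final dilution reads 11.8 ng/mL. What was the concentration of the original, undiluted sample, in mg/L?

Overall dilution factor = 7.987 × 5.007 = 40.0.
Original = 11.8 ng/mL × 40.0 = 472 ng/mL = 0.472 mg/L.

0.472 mg/L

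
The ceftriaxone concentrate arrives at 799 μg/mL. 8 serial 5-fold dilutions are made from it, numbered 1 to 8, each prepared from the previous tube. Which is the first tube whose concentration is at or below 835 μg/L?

tube 5

Tube n has concentration 799 μg/mL / 5ⁿ.
Need 5ⁿ ≥ 799 μg/mL / 835 μg/L = 957, so n ≥ 4.26.
First such tube: n = 5.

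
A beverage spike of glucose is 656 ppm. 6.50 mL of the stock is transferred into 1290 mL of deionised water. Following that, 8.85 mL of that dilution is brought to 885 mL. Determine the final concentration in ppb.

Overall dilution factor = 199.5 × 100 = 1.99 × 10⁴.
656 ppm / 1.99 × 10⁴ = 0.0329 ppm = 32.9 ppb.

32.9 ppb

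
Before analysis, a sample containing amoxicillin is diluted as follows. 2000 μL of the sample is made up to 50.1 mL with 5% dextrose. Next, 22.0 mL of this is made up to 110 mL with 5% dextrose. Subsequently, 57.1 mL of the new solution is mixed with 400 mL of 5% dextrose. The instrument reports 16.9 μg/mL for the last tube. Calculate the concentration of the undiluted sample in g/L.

16.9 g/L

Overall dilution factor = 25.05 × 5 × 8.005 = 1003.
Original = 16.9 μg/mL × 1003 = 1.69 × 10⁴ μg/mL = 16.9 g/L.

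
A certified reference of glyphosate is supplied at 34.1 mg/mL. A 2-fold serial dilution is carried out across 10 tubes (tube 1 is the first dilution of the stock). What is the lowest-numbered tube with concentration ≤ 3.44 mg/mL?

Tube n has concentration 34.1 mg/mL / 2ⁿ.
Need 2ⁿ ≥ 34.1 mg/mL / 3.44 mg/mL = 9.91, so n ≥ 3.31.
First such tube: n = 4.

tube 4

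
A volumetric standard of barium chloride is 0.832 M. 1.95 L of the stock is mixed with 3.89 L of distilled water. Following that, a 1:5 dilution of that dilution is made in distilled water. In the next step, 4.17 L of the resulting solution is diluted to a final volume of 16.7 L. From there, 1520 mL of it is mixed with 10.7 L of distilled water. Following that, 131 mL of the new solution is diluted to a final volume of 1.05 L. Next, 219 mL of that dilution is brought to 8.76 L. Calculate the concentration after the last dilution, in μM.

Overall dilution factor = 2.995 × 5 × 4.005 × 8.039 × 8.015 × 40 = 1.55 × 10⁵.
0.832 M / 1.55 × 10⁵ = 5.38 × 10⁻⁶ M = 5.38 μM.

5.38 μM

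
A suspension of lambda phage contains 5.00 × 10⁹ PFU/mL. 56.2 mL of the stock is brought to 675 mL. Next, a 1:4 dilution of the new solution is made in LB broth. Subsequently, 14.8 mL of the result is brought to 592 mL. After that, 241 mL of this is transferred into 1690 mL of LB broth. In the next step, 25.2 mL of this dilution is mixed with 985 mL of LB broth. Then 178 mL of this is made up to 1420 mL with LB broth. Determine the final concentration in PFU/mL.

1020 PFU/mL

Overall dilution factor = 12.01 × 4 × 40 × 8.012 × 40.09 × 7.978 = 4.92 × 10⁶.
5.00 × 10⁹ PFU/mL / 4.92 × 10⁶ = 1020 PFU/mL.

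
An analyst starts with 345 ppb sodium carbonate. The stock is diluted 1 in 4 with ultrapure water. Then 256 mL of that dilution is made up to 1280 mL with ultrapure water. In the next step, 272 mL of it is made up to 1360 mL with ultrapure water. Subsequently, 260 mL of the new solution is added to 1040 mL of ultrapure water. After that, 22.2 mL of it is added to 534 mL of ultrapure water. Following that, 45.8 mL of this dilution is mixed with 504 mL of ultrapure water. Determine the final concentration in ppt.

2.29 ppt

Overall dilution factor = 4 × 5 × 5 × 5 × 25.05 × 12.00 = 1.50 × 10⁵.
345 ppb / 1.50 × 10⁵ = 2.29 × 10⁻³ ppb = 2.29 ppt.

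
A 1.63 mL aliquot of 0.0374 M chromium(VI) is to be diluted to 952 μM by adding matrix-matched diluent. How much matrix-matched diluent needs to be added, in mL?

952 μM = 9.52 × 10⁻⁴ M.
V₂ = C₁V₁/C₂ = 0.0374 × 1.63 / 9.52 × 10⁻⁴ = 64.0 mL.
Diluent to add = V₂ − V₁ = 64.0 − 1.63 = 62.4 mL.

62.4 mL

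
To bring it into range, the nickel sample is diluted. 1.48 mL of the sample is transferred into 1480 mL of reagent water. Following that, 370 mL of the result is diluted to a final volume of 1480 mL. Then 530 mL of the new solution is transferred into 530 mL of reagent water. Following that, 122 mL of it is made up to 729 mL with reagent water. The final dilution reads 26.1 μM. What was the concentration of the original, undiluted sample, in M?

Overall dilution factor = 1001 × 4 × 2 × 5.975 = 4.79 × 10⁴.
Original = 26.1 μM × 4.79 × 10⁴ = 1.25 × 10⁶ μM = 1.25 M.

1.25 M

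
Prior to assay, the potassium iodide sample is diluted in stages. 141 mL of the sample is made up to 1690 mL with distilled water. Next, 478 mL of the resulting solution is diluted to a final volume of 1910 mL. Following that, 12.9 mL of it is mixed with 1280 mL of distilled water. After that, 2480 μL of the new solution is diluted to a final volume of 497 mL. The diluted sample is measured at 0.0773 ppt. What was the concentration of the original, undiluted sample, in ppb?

74.4 ppb

Overall dilution factor = 11.99 × 3.996 × 100.2 × 200.4 = 9.62 × 10⁵.
Original = 0.0773 ppt × 9.62 × 10⁵ = 7.44 × 10⁴ ppt = 74.4 ppb.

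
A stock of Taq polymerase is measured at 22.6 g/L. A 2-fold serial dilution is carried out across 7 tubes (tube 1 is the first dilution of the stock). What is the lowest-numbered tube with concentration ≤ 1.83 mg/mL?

Tube n has concentration 22.6 g/L / 2ⁿ.
Need 2ⁿ ≥ 22.6 g/L / 1.83 mg/mL = 12.3, so n ≥ 3.63.
First such tube: n = 4.

tube 4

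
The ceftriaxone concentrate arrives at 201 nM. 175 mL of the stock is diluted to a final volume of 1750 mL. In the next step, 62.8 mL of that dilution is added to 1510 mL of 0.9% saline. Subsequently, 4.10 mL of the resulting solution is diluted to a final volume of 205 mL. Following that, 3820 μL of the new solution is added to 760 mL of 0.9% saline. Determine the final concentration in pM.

0.0803 pM

Overall dilution factor = 10 × 25.04 × 50 × 200.0 = 2.50 × 10⁶.
201 nM / 2.50 × 10⁶ = 8.03 × 10⁻⁵ nM = 0.0803 pM.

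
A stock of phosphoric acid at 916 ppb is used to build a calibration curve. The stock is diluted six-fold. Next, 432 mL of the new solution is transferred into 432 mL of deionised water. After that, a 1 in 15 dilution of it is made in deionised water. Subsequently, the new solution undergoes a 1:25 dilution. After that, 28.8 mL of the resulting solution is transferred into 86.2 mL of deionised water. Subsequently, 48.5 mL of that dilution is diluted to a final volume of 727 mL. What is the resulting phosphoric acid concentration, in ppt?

3.40 ppt

Overall dilution factor = 6 × 2 × 15 × 25 × 3.993 × 14.99 = 2.69 × 10⁵.
916 ppb / 2.69 × 10⁵ = 3.40 × 10⁻³ ppb = 3.40 ppt.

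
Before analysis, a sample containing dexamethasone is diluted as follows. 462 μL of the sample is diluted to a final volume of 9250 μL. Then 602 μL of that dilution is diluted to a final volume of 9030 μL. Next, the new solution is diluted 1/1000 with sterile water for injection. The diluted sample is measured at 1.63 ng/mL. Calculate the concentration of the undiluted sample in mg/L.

490 mg/L

Overall dilution factor = 20.02 × 15 × 1000 = 3.00 × 10⁵.
Original = 1.63 ng/mL × 3.00 × 10⁵ = 4.90 × 10⁵ ng/mL = 490 mg/L.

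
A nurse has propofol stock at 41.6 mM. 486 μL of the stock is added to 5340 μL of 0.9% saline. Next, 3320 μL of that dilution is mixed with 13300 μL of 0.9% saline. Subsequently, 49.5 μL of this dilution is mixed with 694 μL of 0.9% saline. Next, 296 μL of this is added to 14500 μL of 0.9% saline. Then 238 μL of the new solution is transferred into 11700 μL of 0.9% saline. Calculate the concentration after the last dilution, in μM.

0.0184 μM

Overall dilution factor = 11.99 × 5.006 × 15.02 × 49.99 × 50.16 = 2.26 × 10⁶.
41.6 mM / 2.26 × 10⁶ = 1.84 × 10⁻⁵ mM = 0.0184 μM.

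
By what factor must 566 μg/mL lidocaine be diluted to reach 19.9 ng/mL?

2.84 × 10⁴

Factor = C₀/C_target = 566 μg/mL / 19.9 ng/mL = 2.84 × 10⁴.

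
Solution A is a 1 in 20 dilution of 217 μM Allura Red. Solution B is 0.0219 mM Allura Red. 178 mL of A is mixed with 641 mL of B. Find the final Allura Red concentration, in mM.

0.0195 mM

C_A = 217 μM / 20 = 10.8 μM.
C_B = 0.0219 mM = 21.9 μM.
C_mix = (C_A·V_A + C_B·V_B)/(V_A + V_B) = (10.8×178 + 21.9×641) / 819.0 = 19.5 μM = 0.0195 mM.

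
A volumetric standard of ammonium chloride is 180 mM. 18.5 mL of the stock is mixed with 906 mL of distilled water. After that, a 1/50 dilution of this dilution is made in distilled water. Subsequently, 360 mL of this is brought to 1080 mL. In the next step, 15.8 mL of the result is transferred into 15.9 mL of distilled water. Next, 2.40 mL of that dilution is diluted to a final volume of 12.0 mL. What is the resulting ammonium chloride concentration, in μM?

Overall dilution factor = 49.97 × 50 × 3 × 2.006 × 5 = 7.52 × 10⁴.
180 mM / 7.52 × 10⁴ = 2.39 × 10⁻³ mM = 2.39 μM.

2.39 μM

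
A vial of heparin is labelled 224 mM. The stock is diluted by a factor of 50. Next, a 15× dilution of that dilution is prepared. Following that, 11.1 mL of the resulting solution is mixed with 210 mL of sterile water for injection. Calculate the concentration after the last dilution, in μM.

Overall dilution factor = 50 × 15 × 19.92 = 1.49 × 10⁴.
224 mM / 1.49 × 10⁴ = 0.0150 mM = 15.0 μM.

15.0 μM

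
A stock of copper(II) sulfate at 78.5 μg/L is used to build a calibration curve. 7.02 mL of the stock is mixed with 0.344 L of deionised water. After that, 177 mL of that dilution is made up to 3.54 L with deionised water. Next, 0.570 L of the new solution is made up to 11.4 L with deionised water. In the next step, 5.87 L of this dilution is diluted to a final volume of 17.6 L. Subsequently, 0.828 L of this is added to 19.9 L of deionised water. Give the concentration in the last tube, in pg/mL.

0.0523 pg/mL

Overall dilution factor = 50.00 × 20 × 20 × 2.998 × 25.03 = 1.50 × 10⁶.
78.5 μg/L / 1.50 × 10⁶ = 5.23 × 10⁻⁵ μg/L = 0.0523 pg/mL.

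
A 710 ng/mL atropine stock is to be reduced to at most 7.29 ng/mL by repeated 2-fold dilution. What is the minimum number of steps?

7

Need 2ⁿ ≥ 97.4, so n ≥ log(97.4)/log(2) = 6.61.
Minimum whole steps: n = 7.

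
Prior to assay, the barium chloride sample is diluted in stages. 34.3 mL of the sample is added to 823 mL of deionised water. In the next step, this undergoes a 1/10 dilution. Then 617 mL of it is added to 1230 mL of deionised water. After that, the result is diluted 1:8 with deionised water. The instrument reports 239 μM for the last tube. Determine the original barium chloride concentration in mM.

1430 mM

Overall dilution factor = 24.99 × 10 × 2.994 × 8 = 5986.
Original = 239 μM × 5986 = 1.43 × 10⁶ μM = 1430 mM.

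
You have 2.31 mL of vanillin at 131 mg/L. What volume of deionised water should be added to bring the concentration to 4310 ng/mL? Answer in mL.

67.9 mL

4310 ng/mL = 4.31 mg/L.
V₂ = C₁V₁/C₂ = 131 × 2.31 / 4.31 = 70.2 mL.
Diluent to add = V₂ − V₁ = 70.2 − 2.31 = 67.9 mL.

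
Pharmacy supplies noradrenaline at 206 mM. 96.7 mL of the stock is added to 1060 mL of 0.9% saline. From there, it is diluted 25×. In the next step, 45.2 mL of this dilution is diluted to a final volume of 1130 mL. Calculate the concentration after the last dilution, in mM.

0.0276 mM

Overall dilution factor = 11.96 × 25 × 25 = 7476.
206 mM / 7476 = 0.0276 mM.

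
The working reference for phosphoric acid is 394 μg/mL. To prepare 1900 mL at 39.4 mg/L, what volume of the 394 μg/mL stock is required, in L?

0.190 L

39.4 mg/L = 39.4 μg/mL.
V₁ = C₂V₂/C₁ = 39.4 × 1900 / 394 = 190 mL = 0.190 L.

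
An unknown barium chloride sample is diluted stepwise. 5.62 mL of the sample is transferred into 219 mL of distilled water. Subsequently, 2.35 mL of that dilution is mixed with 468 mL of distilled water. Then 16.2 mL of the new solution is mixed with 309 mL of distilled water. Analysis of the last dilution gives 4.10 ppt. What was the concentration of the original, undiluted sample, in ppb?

658 ppb

Overall dilution factor = 39.97 × 200.1 × 20.07 = 1.61 × 10⁵.
Original = 4.10 ppt × 1.61 × 10⁵ = 6.58 × 10⁵ ppt = 658 ppb.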